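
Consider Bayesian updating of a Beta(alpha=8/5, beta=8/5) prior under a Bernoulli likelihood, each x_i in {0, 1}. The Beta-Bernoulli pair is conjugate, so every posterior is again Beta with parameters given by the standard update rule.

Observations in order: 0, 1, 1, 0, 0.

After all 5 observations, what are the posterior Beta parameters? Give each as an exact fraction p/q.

obs 1: x=0 → posterior Beta(8/5, 13/5)
obs 2: x=1 → posterior Beta(13/5, 13/5)
obs 3: x=1 → posterior Beta(18/5, 13/5)
obs 4: x=0 → posterior Beta(18/5, 18/5)
obs 5: x=0 → posterior Beta(18/5, 23/5)

alpha=18/5, beta=23/5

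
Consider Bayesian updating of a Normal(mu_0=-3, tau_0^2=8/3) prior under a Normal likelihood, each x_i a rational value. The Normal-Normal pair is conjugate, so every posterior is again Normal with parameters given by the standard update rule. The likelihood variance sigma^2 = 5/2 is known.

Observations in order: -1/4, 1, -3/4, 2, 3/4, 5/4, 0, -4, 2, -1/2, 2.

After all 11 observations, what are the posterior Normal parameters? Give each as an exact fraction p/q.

obs 1: x=-1/4 → posterior Normal(-49/31, 40/31)
obs 2: x=1 → posterior Normal(-33/47, 40/47)
obs 3: x=-3/4 → posterior Normal(-5/7, 40/63)
obs 4: x=2 → posterior Normal(-13/79, 40/79)
obs 5: x=3/4 → posterior Normal(-1/95, 8/19)
obs 6: x=5/4 → posterior Normal(19/111, 40/111)
obs 7: x=0 → posterior Normal(19/127, 40/127)
obs 8: x=-4 → posterior Normal(-45/143, 40/143)
obs 9: x=2 → posterior Normal(-13/159, 40/159)
obs 10: x=-1/2 → posterior Normal(-3/25, 8/35)
obs 11: x=2 → posterior Normal(11/191, 40/191)

mu_0=11/191, tau_0^2=40/191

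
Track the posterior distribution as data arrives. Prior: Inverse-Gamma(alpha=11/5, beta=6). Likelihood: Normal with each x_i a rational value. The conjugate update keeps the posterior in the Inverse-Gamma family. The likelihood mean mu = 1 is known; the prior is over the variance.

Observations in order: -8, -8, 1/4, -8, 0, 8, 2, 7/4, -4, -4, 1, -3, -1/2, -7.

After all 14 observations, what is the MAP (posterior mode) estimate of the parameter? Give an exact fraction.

17575/816

obs 1: x=-8 → posterior Inverse-Gamma(27/10, 93/2)
obs 2: x=-8 → posterior Inverse-Gamma(16/5, 87)
obs 3: x=1/4 → posterior Inverse-Gamma(37/10, 2793/32)
obs 4: x=-8 → posterior Inverse-Gamma(21/5, 4089/32)
obs 5: x=0 → posterior Inverse-Gamma(47/10, 4105/32)
obs 6: x=8 → posterior Inverse-Gamma(26/5, 4889/32)
obs 7: x=2 → posterior Inverse-Gamma(57/10, 4905/32)
obs 8: x=7/4 → posterior Inverse-Gamma(31/5, 2457/16)
obs 9: x=-4 → posterior Inverse-Gamma(67/10, 2657/16)
obs 10: x=-4 → posterior Inverse-Gamma(36/5, 2857/16)
obs 11: x=1 → posterior Inverse-Gamma(77/10, 2857/16)
obs 12: x=-3 → posterior Inverse-Gamma(41/5, 2985/16)
obs 13: x=-1/2 → posterior Inverse-Gamma(87/10, 3003/16)
obs 14: x=-7 → posterior Inverse-Gamma(46/5, 3515/16)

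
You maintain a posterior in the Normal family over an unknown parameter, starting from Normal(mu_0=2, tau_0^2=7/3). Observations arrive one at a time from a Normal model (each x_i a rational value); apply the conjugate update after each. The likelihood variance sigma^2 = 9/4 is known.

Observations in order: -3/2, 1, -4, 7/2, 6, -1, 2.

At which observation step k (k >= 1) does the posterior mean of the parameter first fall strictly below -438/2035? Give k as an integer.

obs 1: x=-3/2 → posterior Normal(12/55, 63/55)
obs 2: x=1 → posterior Normal(40/83, 63/83)
obs 3: x=-4 → posterior Normal(-24/37, 21/37)
obs 4: x=7/2 → posterior Normal(26/139, 63/139)
obs 5: x=6 → posterior Normal(194/167, 63/167)
obs 6: x=-1 → posterior Normal(166/195, 21/65)
obs 7: x=2 → posterior Normal(222/223, 63/223)

k = 3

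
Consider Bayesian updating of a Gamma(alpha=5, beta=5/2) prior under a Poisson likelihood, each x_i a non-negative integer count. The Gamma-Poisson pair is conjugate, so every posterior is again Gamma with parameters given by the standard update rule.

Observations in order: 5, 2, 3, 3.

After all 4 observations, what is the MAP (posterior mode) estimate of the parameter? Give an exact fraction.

34/13

obs 1: x=5 → posterior Gamma(10, 7/2)
obs 2: x=2 → posterior Gamma(12, 9/2)
obs 3: x=3 → posterior Gamma(15, 11/2)
obs 4: x=3 → posterior Gamma(18, 13/2)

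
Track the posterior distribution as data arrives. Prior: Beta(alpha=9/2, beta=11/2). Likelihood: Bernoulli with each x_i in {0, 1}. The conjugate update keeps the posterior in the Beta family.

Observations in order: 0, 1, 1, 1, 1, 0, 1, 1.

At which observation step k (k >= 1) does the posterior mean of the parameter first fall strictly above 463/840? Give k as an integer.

obs 1: x=0 → posterior Beta(9/2, 13/2)
obs 2: x=1 → posterior Beta(11/2, 13/2)
obs 3: x=1 → posterior Beta(13/2, 13/2)
obs 4: x=1 → posterior Beta(15/2, 13/2)
obs 5: x=1 → posterior Beta(17/2, 13/2)
obs 6: x=0 → posterior Beta(17/2, 15/2)
obs 7: x=1 → posterior Beta(19/2, 15/2)
obs 8: x=1 → posterior Beta(21/2, 15/2)

k = 5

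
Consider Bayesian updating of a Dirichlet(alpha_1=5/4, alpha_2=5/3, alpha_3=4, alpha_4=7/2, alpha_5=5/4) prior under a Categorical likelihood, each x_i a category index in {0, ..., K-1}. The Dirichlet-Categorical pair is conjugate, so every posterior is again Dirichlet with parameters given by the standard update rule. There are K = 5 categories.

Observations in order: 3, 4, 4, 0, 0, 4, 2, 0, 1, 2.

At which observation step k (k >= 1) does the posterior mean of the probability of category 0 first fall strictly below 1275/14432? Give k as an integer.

k = 3

obs 1: x=3 → posterior Dirichlet(5/4, 5/3, 4, 9/2, 5/4)
obs 2: x=4 → posterior Dirichlet(5/4, 5/3, 4, 9/2, 9/4)
obs 3: x=4 → posterior Dirichlet(5/4, 5/3, 4, 9/2, 13/4)
obs 4: x=0 → posterior Dirichlet(9/4, 5/3, 4, 9/2, 13/4)
obs 5: x=0 → posterior Dirichlet(13/4, 5/3, 4, 9/2, 13/4)
obs 6: x=4 → posterior Dirichlet(13/4, 5/3, 4, 9/2, 17/4)
obs 7: x=2 → posterior Dirichlet(13/4, 5/3, 5, 9/2, 17/4)
obs 8: x=0 → posterior Dirichlet(17/4, 5/3, 5, 9/2, 17/4)
obs 9: x=1 → posterior Dirichlet(17/4, 8/3, 5, 9/2, 17/4)
obs 10: x=2 → posterior Dirichlet(17/4, 8/3, 6, 9/2, 17/4)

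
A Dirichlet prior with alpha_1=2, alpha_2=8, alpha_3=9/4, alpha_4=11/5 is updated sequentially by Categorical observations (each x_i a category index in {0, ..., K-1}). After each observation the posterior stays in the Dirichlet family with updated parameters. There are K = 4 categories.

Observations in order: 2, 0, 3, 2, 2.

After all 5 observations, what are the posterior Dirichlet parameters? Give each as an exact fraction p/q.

alpha_1=3, alpha_2=8, alpha_3=21/4, alpha_4=16/5

obs 1: x=2 → posterior Dirichlet(2, 8, 13/4, 11/5)
obs 2: x=0 → posterior Dirichlet(3, 8, 13/4, 11/5)
obs 3: x=3 → posterior Dirichlet(3, 8, 13/4, 16/5)
obs 4: x=2 → posterior Dirichlet(3, 8, 17/4, 16/5)
obs 5: x=2 → posterior Dirichlet(3, 8, 21/4, 16/5)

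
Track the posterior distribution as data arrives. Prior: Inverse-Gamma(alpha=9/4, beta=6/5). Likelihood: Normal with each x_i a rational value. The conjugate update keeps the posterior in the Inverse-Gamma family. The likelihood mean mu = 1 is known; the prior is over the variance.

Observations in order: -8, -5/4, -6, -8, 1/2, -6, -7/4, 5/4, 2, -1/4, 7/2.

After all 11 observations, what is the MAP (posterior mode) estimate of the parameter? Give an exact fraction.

5683/350

obs 1: x=-8 → posterior Inverse-Gamma(11/4, 417/10)
obs 2: x=-5/4 → posterior Inverse-Gamma(13/4, 7077/160)
obs 3: x=-6 → posterior Inverse-Gamma(15/4, 10997/160)
obs 4: x=-8 → posterior Inverse-Gamma(17/4, 17477/160)
obs 5: x=1/2 → posterior Inverse-Gamma(19/4, 17497/160)
obs 6: x=-6 → posterior Inverse-Gamma(21/4, 21417/160)
obs 7: x=-7/4 → posterior Inverse-Gamma(23/4, 11011/80)
obs 8: x=5/4 → posterior Inverse-Gamma(25/4, 22027/160)
obs 9: x=2 → posterior Inverse-Gamma(27/4, 22107/160)
obs 10: x=-1/4 → posterior Inverse-Gamma(29/4, 2779/20)
obs 11: x=7/2 → posterior Inverse-Gamma(31/4, 5683/40)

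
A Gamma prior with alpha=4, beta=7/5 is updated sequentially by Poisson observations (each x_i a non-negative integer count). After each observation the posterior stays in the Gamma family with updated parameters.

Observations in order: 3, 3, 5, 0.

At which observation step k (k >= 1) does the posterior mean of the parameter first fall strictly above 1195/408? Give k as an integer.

obs 1: x=3 → posterior Gamma(7, 12/5)
obs 2: x=3 → posterior Gamma(10, 17/5)
obs 3: x=5 → posterior Gamma(15, 22/5)
obs 4: x=0 → posterior Gamma(15, 27/5)

k = 2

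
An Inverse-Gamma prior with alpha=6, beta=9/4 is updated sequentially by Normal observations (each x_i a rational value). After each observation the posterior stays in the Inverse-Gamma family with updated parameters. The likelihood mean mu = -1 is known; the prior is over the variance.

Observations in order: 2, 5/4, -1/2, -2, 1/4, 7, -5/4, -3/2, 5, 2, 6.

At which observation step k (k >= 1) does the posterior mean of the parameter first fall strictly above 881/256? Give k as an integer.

k = 6

obs 1: x=2 → posterior Inverse-Gamma(13/2, 27/4)
obs 2: x=5/4 → posterior Inverse-Gamma(7, 297/32)
obs 3: x=-1/2 → posterior Inverse-Gamma(15/2, 301/32)
obs 4: x=-2 → posterior Inverse-Gamma(8, 317/32)
obs 5: x=1/4 → posterior Inverse-Gamma(17/2, 171/16)
obs 6: x=7 → posterior Inverse-Gamma(9, 683/16)
obs 7: x=-5/4 → posterior Inverse-Gamma(19/2, 1367/32)
obs 8: x=-3/2 → posterior Inverse-Gamma(10, 1371/32)
obs 9: x=5 → posterior Inverse-Gamma(21/2, 1947/32)
obs 10: x=2 → posterior Inverse-Gamma(11, 2091/32)
obs 11: x=6 → posterior Inverse-Gamma(23/2, 2875/32)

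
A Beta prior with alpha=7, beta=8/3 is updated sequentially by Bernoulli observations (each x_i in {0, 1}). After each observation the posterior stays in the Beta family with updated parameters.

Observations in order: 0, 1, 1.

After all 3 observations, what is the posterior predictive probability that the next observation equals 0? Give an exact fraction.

obs 1: x=0 → posterior Beta(7, 11/3)
obs 2: x=1 → posterior Beta(8, 11/3)
obs 3: x=1 → posterior Beta(9, 11/3)

11/38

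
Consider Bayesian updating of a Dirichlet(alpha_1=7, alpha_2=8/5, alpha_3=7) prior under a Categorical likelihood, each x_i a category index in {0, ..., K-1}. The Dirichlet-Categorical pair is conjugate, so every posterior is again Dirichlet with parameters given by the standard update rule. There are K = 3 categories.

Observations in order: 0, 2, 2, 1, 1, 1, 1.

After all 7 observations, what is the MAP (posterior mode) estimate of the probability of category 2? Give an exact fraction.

20/49

obs 1: x=0 → posterior Dirichlet(8, 8/5, 7)
obs 2: x=2 → posterior Dirichlet(8, 8/5, 8)
obs 3: x=2 → posterior Dirichlet(8, 8/5, 9)
obs 4: x=1 → posterior Dirichlet(8, 13/5, 9)
obs 5: x=1 → posterior Dirichlet(8, 18/5, 9)
obs 6: x=1 → posterior Dirichlet(8, 23/5, 9)
obs 7: x=1 → posterior Dirichlet(8, 28/5, 9)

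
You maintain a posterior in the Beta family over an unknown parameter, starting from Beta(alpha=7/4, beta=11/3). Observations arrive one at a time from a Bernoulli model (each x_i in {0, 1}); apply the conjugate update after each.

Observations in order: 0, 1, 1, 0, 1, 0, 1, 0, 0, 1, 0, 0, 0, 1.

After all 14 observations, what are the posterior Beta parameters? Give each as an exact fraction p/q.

obs 1: x=0 → posterior Beta(7/4, 14/3)
obs 2: x=1 → posterior Beta(11/4, 14/3)
obs 3: x=1 → posterior Beta(15/4, 14/3)
obs 4: x=0 → posterior Beta(15/4, 17/3)
obs 5: x=1 → posterior Beta(19/4, 17/3)
obs 6: x=0 → posterior Beta(19/4, 20/3)
obs 7: x=1 → posterior Beta(23/4, 20/3)
obs 8: x=0 → posterior Beta(23/4, 23/3)
obs 9: x=0 → posterior Beta(23/4, 26/3)
obs 10: x=1 → posterior Beta(27/4, 26/3)
obs 11: x=0 → posterior Beta(27/4, 29/3)
obs 12: x=0 → posterior Beta(27/4, 32/3)
obs 13: x=0 → posterior Beta(27/4, 35/3)
obs 14: x=1 → posterior Beta(31/4, 35/3)

alpha=31/4, beta=35/3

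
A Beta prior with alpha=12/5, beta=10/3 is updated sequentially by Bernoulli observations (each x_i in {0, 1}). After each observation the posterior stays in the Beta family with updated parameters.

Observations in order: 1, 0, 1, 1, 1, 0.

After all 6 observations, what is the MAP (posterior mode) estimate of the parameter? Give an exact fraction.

obs 1: x=1 → posterior Beta(17/5, 10/3)
obs 2: x=0 → posterior Beta(17/5, 13/3)
obs 3: x=1 → posterior Beta(22/5, 13/3)
obs 4: x=1 → posterior Beta(27/5, 13/3)
obs 5: x=1 → posterior Beta(32/5, 13/3)
obs 6: x=0 → posterior Beta(32/5, 16/3)

81/146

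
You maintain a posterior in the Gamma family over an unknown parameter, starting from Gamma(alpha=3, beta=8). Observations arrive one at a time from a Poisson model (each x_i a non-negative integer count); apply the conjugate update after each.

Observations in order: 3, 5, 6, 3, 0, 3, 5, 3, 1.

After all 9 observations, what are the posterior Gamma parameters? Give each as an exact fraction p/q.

obs 1: x=3 → posterior Gamma(6, 9)
obs 2: x=5 → posterior Gamma(11, 10)
obs 3: x=6 → posterior Gamma(17, 11)
obs 4: x=3 → posterior Gamma(20, 12)
obs 5: x=0 → posterior Gamma(20, 13)
obs 6: x=3 → posterior Gamma(23, 14)
obs 7: x=5 → posterior Gamma(28, 15)
obs 8: x=3 → posterior Gamma(31, 16)
obs 9: x=1 → posterior Gamma(32, 17)

alpha=32, beta=17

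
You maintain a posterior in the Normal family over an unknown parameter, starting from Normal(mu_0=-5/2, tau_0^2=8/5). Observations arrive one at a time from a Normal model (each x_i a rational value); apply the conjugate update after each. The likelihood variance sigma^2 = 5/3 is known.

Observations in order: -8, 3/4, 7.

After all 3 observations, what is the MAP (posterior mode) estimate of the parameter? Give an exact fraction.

obs 1: x=-8 → posterior Normal(-509/98, 40/49)
obs 2: x=3/4 → posterior Normal(-473/146, 40/73)
obs 3: x=7 → posterior Normal(-137/194, 40/97)

-137/194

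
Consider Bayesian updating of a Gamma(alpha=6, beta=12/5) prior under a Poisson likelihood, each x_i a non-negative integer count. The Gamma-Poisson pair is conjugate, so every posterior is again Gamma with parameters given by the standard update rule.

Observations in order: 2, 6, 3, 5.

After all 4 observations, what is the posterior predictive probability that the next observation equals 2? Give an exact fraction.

obs 1: x=2 → posterior Gamma(8, 17/5)
obs 2: x=6 → posterior Gamma(14, 22/5)
obs 3: x=3 → posterior Gamma(17, 27/5)
obs 4: x=5 → posterior Gamma(22, 32/5)

8210319407558196187613847320579276800/43335257111193343900365036083324748961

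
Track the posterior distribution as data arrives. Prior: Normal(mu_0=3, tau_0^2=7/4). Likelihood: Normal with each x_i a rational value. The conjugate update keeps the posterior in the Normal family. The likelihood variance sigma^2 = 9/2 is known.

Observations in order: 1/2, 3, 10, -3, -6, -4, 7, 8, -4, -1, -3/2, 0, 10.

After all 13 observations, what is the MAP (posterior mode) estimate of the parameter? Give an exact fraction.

obs 1: x=1/2 → posterior Normal(23/10, 63/50)
obs 2: x=3 → posterior Normal(157/64, 63/64)
obs 3: x=10 → posterior Normal(99/26, 21/26)
obs 4: x=-3 → posterior Normal(255/92, 63/92)
obs 5: x=-6 → posterior Normal(171/106, 63/106)
obs 6: x=-4 → posterior Normal(23/24, 21/40)
obs 7: x=7 → posterior Normal(213/134, 63/134)
obs 8: x=8 → posterior Normal(325/148, 63/148)
obs 9: x=-4 → posterior Normal(269/162, 7/18)
obs 10: x=-1 → posterior Normal(255/176, 63/176)
obs 11: x=-3/2 → posterior Normal(117/95, 63/190)
obs 12: x=0 → posterior Normal(39/34, 21/68)
obs 13: x=10 → posterior Normal(187/109, 63/218)

187/109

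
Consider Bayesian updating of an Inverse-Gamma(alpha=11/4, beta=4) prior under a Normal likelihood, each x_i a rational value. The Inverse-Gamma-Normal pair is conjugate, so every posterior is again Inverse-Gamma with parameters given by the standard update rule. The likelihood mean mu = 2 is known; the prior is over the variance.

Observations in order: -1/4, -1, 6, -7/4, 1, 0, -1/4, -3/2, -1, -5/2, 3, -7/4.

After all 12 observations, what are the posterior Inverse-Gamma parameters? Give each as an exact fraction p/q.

obs 1: x=-1/4 → posterior Inverse-Gamma(13/4, 209/32)
obs 2: x=-1 → posterior Inverse-Gamma(15/4, 353/32)
obs 3: x=6 → posterior Inverse-Gamma(17/4, 609/32)
obs 4: x=-7/4 → posterior Inverse-Gamma(19/4, 417/16)
obs 5: x=1 → posterior Inverse-Gamma(21/4, 425/16)
obs 6: x=0 → posterior Inverse-Gamma(23/4, 457/16)
obs 7: x=-1/4 → posterior Inverse-Gamma(25/4, 995/32)
obs 8: x=-3/2 → posterior Inverse-Gamma(27/4, 1191/32)
obs 9: x=-1 → posterior Inverse-Gamma(29/4, 1335/32)
obs 10: x=-5/2 → posterior Inverse-Gamma(31/4, 1659/32)
obs 11: x=3 → posterior Inverse-Gamma(33/4, 1675/32)
obs 12: x=-7/4 → posterior Inverse-Gamma(35/4, 475/8)

alpha=35/4, beta=475/8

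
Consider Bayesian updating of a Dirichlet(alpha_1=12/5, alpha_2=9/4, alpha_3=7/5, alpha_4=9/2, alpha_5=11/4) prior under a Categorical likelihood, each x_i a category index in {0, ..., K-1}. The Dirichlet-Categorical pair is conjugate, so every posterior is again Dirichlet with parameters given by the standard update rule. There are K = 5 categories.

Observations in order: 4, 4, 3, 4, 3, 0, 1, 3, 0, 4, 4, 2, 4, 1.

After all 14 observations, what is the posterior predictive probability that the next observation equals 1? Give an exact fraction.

85/546

obs 1: x=4 → posterior Dirichlet(12/5, 9/4, 7/5, 9/2, 15/4)
obs 2: x=4 → posterior Dirichlet(12/5, 9/4, 7/5, 9/2, 19/4)
obs 3: x=3 → posterior Dirichlet(12/5, 9/4, 7/5, 11/2, 19/4)
obs 4: x=4 → posterior Dirichlet(12/5, 9/4, 7/5, 11/2, 23/4)
obs 5: x=3 → posterior Dirichlet(12/5, 9/4, 7/5, 13/2, 23/4)
obs 6: x=0 → posterior Dirichlet(17/5, 9/4, 7/5, 13/2, 23/4)
obs 7: x=1 → posterior Dirichlet(17/5, 13/4, 7/5, 13/2, 23/4)
obs 8: x=3 → posterior Dirichlet(17/5, 13/4, 7/5, 15/2, 23/4)
obs 9: x=0 → posterior Dirichlet(22/5, 13/4, 7/5, 15/2, 23/4)
obs 10: x=4 → posterior Dirichlet(22/5, 13/4, 7/5, 15/2, 27/4)
obs 11: x=4 → posterior Dirichlet(22/5, 13/4, 7/5, 15/2, 31/4)
obs 12: x=2 → posterior Dirichlet(22/5, 13/4, 12/5, 15/2, 31/4)
obs 13: x=4 → posterior Dirichlet(22/5, 13/4, 12/5, 15/2, 35/4)
obs 14: x=1 → posterior Dirichlet(22/5, 17/4, 12/5, 15/2, 35/4)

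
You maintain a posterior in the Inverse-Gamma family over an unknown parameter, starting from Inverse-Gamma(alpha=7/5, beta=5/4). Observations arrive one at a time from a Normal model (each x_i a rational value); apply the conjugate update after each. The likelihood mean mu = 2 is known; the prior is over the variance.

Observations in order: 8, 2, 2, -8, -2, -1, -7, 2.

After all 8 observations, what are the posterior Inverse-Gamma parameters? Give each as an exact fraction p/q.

alpha=27/5, beta=489/4

obs 1: x=8 → posterior Inverse-Gamma(19/10, 77/4)
obs 2: x=2 → posterior Inverse-Gamma(12/5, 77/4)
obs 3: x=2 → posterior Inverse-Gamma(29/10, 77/4)
obs 4: x=-8 → posterior Inverse-Gamma(17/5, 277/4)
obs 5: x=-2 → posterior Inverse-Gamma(39/10, 309/4)
obs 6: x=-1 → posterior Inverse-Gamma(22/5, 327/4)
obs 7: x=-7 → posterior Inverse-Gamma(49/10, 489/4)
obs 8: x=2 → posterior Inverse-Gamma(27/5, 489/4)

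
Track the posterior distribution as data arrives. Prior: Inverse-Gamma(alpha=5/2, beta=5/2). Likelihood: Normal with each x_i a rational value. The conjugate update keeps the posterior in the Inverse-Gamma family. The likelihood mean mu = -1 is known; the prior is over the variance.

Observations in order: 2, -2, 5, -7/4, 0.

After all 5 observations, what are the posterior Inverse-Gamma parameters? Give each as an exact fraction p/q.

obs 1: x=2 → posterior Inverse-Gamma(3, 7)
obs 2: x=-2 → posterior Inverse-Gamma(7/2, 15/2)
obs 3: x=5 → posterior Inverse-Gamma(4, 51/2)
obs 4: x=-7/4 → posterior Inverse-Gamma(9/2, 825/32)
obs 5: x=0 → posterior Inverse-Gamma(5, 841/32)

alpha=5, beta=841/32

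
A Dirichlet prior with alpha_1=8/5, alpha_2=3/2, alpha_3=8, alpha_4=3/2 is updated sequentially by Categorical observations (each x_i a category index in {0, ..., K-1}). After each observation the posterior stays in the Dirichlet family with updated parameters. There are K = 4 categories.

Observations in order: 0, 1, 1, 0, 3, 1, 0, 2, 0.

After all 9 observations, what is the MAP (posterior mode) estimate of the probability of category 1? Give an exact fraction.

obs 1: x=0 → posterior Dirichlet(13/5, 3/2, 8, 3/2)
obs 2: x=1 → posterior Dirichlet(13/5, 5/2, 8, 3/2)
obs 3: x=1 → posterior Dirichlet(13/5, 7/2, 8, 3/2)
obs 4: x=0 → posterior Dirichlet(18/5, 7/2, 8, 3/2)
obs 5: x=3 → posterior Dirichlet(18/5, 7/2, 8, 5/2)
obs 6: x=1 → posterior Dirichlet(18/5, 9/2, 8, 5/2)
obs 7: x=0 → posterior Dirichlet(23/5, 9/2, 8, 5/2)
obs 8: x=2 → posterior Dirichlet(23/5, 9/2, 9, 5/2)
obs 9: x=0 → posterior Dirichlet(28/5, 9/2, 9, 5/2)

35/176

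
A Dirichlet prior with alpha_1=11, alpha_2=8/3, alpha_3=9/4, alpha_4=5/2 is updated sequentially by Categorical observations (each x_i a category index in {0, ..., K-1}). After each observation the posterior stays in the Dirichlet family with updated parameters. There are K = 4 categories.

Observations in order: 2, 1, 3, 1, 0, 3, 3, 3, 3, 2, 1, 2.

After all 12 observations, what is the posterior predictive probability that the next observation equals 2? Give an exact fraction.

obs 1: x=2 → posterior Dirichlet(11, 8/3, 13/4, 5/2)
obs 2: x=1 → posterior Dirichlet(11, 11/3, 13/4, 5/2)
obs 3: x=3 → posterior Dirichlet(11, 11/3, 13/4, 7/2)
obs 4: x=1 → posterior Dirichlet(11, 14/3, 13/4, 7/2)
obs 5: x=0 → posterior Dirichlet(12, 14/3, 13/4, 7/2)
obs 6: x=3 → posterior Dirichlet(12, 14/3, 13/4, 9/2)
obs 7: x=3 → posterior Dirichlet(12, 14/3, 13/4, 11/2)
obs 8: x=3 → posterior Dirichlet(12, 14/3, 13/4, 13/2)
obs 9: x=3 → posterior Dirichlet(12, 14/3, 13/4, 15/2)
obs 10: x=2 → posterior Dirichlet(12, 14/3, 17/4, 15/2)
obs 11: x=1 → posterior Dirichlet(12, 17/3, 17/4, 15/2)
obs 12: x=2 → posterior Dirichlet(12, 17/3, 21/4, 15/2)

63/365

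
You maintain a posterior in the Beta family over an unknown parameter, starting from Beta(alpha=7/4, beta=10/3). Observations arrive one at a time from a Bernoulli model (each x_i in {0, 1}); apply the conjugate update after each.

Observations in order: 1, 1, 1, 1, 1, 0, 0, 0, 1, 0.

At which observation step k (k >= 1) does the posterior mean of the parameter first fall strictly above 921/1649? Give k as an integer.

k = 3

obs 1: x=1 → posterior Beta(11/4, 10/3)
obs 2: x=1 → posterior Beta(15/4, 10/3)
obs 3: x=1 → posterior Beta(19/4, 10/3)
obs 4: x=1 → posterior Beta(23/4, 10/3)
obs 5: x=1 → posterior Beta(27/4, 10/3)
obs 6: x=0 → posterior Beta(27/4, 13/3)
obs 7: x=0 → posterior Beta(27/4, 16/3)
obs 8: x=0 → posterior Beta(27/4, 19/3)
obs 9: x=1 → posterior Beta(31/4, 19/3)
obs 10: x=0 → posterior Beta(31/4, 22/3)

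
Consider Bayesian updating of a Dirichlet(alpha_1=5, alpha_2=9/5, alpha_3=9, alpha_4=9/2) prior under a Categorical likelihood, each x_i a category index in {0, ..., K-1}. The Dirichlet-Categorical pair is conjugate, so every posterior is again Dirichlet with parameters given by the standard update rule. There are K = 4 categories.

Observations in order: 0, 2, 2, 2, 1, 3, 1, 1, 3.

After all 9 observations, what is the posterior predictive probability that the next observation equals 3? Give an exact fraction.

obs 1: x=0 → posterior Dirichlet(6, 9/5, 9, 9/2)
obs 2: x=2 → posterior Dirichlet(6, 9/5, 10, 9/2)
obs 3: x=2 → posterior Dirichlet(6, 9/5, 11, 9/2)
obs 4: x=2 → posterior Dirichlet(6, 9/5, 12, 9/2)
obs 5: x=1 → posterior Dirichlet(6, 14/5, 12, 9/2)
obs 6: x=3 → posterior Dirichlet(6, 14/5, 12, 11/2)
obs 7: x=1 → posterior Dirichlet(6, 19/5, 12, 11/2)
obs 8: x=1 → posterior Dirichlet(6, 24/5, 12, 11/2)
obs 9: x=3 → posterior Dirichlet(6, 24/5, 12, 13/2)

65/293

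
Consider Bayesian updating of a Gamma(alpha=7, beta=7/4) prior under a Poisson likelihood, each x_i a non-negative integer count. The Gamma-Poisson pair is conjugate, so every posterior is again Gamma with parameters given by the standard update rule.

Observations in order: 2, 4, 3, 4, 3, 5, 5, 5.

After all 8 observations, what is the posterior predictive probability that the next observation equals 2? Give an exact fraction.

obs 1: x=2 → posterior Gamma(9, 11/4)
obs 2: x=4 → posterior Gamma(13, 15/4)
obs 3: x=3 → posterior Gamma(16, 19/4)
obs 4: x=4 → posterior Gamma(20, 23/4)
obs 5: x=3 → posterior Gamma(23, 27/4)
obs 6: x=5 → posterior Gamma(28, 31/4)
obs 7: x=5 → posterior Gamma(33, 35/4)
obs 8: x=5 → posterior Gamma(38, 39/4)

34228924828469642532095992492622274218778399986635741171025395536/218141463858908869909615270212837010053304269297195114305378988001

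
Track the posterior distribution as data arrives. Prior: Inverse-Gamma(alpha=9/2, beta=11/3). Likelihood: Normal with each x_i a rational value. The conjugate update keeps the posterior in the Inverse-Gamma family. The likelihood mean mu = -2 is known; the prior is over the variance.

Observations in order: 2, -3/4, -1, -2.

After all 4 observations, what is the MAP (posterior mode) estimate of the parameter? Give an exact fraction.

obs 1: x=2 → posterior Inverse-Gamma(5, 35/3)
obs 2: x=-3/4 → posterior Inverse-Gamma(11/2, 1195/96)
obs 3: x=-1 → posterior Inverse-Gamma(6, 1243/96)
obs 4: x=-2 → posterior Inverse-Gamma(13/2, 1243/96)

1243/720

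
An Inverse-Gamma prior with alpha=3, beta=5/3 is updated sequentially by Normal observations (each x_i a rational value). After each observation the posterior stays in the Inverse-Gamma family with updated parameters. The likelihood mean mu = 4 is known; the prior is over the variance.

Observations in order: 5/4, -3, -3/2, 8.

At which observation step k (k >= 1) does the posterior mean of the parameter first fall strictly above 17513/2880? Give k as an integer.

k = 2

obs 1: x=5/4 → posterior Inverse-Gamma(7/2, 523/96)
obs 2: x=-3 → posterior Inverse-Gamma(4, 2875/96)
obs 3: x=-3/2 → posterior Inverse-Gamma(9/2, 4327/96)
obs 4: x=8 → posterior Inverse-Gamma(5, 5095/96)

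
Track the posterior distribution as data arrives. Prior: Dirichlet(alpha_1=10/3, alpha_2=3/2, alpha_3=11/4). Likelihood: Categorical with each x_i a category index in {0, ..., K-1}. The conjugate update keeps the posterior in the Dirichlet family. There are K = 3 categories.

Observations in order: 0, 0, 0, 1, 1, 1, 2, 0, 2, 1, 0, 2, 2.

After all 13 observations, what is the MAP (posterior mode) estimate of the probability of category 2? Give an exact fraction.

69/211

obs 1: x=0 → posterior Dirichlet(13/3, 3/2, 11/4)
obs 2: x=0 → posterior Dirichlet(16/3, 3/2, 11/4)
obs 3: x=0 → posterior Dirichlet(19/3, 3/2, 11/4)
obs 4: x=1 → posterior Dirichlet(19/3, 5/2, 11/4)
obs 5: x=1 → posterior Dirichlet(19/3, 7/2, 11/4)
obs 6: x=1 → posterior Dirichlet(19/3, 9/2, 11/4)
obs 7: x=2 → posterior Dirichlet(19/3, 9/2, 15/4)
obs 8: x=0 → posterior Dirichlet(22/3, 9/2, 15/4)
obs 9: x=2 → posterior Dirichlet(22/3, 9/2, 19/4)
obs 10: x=1 → posterior Dirichlet(22/3, 11/2, 19/4)
obs 11: x=0 → posterior Dirichlet(25/3, 11/2, 19/4)
obs 12: x=2 → posterior Dirichlet(25/3, 11/2, 23/4)
obs 13: x=2 → posterior Dirichlet(25/3, 11/2, 27/4)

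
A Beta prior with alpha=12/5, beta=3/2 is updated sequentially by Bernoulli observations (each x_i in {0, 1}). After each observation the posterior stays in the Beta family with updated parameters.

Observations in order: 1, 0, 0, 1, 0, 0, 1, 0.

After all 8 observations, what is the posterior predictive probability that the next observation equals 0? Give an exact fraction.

obs 1: x=1 → posterior Beta(17/5, 3/2)
obs 2: x=0 → posterior Beta(17/5, 5/2)
obs 3: x=0 → posterior Beta(17/5, 7/2)
obs 4: x=1 → posterior Beta(22/5, 7/2)
obs 5: x=0 → posterior Beta(22/5, 9/2)
obs 6: x=0 → posterior Beta(22/5, 11/2)
obs 7: x=1 → posterior Beta(27/5, 11/2)
obs 8: x=0 → posterior Beta(27/5, 13/2)

65/119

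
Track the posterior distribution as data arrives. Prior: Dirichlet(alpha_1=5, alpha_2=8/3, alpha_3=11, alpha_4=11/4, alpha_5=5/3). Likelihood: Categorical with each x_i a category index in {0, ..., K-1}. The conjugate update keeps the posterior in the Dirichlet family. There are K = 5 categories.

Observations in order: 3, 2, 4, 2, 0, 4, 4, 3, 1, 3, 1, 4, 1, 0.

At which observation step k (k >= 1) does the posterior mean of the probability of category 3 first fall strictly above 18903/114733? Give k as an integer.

k = 10

obs 1: x=3 → posterior Dirichlet(5, 8/3, 11, 15/4, 5/3)
obs 2: x=2 → posterior Dirichlet(5, 8/3, 12, 15/4, 5/3)
obs 3: x=4 → posterior Dirichlet(5, 8/3, 12, 15/4, 8/3)
obs 4: x=2 → posterior Dirichlet(5, 8/3, 13, 15/4, 8/3)
obs 5: x=0 → posterior Dirichlet(6, 8/3, 13, 15/4, 8/3)
obs 6: x=4 → posterior Dirichlet(6, 8/3, 13, 15/4, 11/3)
obs 7: x=4 → posterior Dirichlet(6, 8/3, 13, 15/4, 14/3)
obs 8: x=3 → posterior Dirichlet(6, 8/3, 13, 19/4, 14/3)
obs 9: x=1 → posterior Dirichlet(6, 11/3, 13, 19/4, 14/3)
obs 10: x=3 → posterior Dirichlet(6, 11/3, 13, 23/4, 14/3)
obs 11: x=1 → posterior Dirichlet(6, 14/3, 13, 23/4, 14/3)
obs 12: x=4 → posterior Dirichlet(6, 14/3, 13, 23/4, 17/3)
obs 13: x=1 → posterior Dirichlet(6, 17/3, 13, 23/4, 17/3)
obs 14: x=0 → posterior Dirichlet(7, 17/3, 13, 23/4, 17/3)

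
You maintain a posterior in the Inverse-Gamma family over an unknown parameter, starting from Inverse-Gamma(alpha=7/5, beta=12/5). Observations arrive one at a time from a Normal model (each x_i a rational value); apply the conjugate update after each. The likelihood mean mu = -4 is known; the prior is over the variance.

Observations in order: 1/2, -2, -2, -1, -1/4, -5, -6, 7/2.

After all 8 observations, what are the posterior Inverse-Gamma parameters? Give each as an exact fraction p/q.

obs 1: x=1/2 → posterior Inverse-Gamma(19/10, 501/40)
obs 2: x=-2 → posterior Inverse-Gamma(12/5, 581/40)
obs 3: x=-2 → posterior Inverse-Gamma(29/10, 661/40)
obs 4: x=-1 → posterior Inverse-Gamma(17/5, 841/40)
obs 5: x=-1/4 → posterior Inverse-Gamma(39/10, 4489/160)
obs 6: x=-5 → posterior Inverse-Gamma(22/5, 4569/160)
obs 7: x=-6 → posterior Inverse-Gamma(49/10, 4889/160)
obs 8: x=7/2 → posterior Inverse-Gamma(27/5, 9389/160)

alpha=27/5, beta=9389/160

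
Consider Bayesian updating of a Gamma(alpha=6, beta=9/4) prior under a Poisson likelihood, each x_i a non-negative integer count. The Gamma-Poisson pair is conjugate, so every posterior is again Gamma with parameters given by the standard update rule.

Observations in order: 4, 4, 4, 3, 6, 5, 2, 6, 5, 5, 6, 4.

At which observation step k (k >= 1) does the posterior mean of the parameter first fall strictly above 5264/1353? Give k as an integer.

obs 1: x=4 → posterior Gamma(10, 13/4)
obs 2: x=4 → posterior Gamma(14, 17/4)
obs 3: x=4 → posterior Gamma(18, 21/4)
obs 4: x=3 → posterior Gamma(21, 25/4)
obs 5: x=6 → posterior Gamma(27, 29/4)
obs 6: x=5 → posterior Gamma(32, 33/4)
obs 7: x=2 → posterior Gamma(34, 37/4)
obs 8: x=6 → posterior Gamma(40, 41/4)
obs 9: x=5 → posterior Gamma(45, 45/4)
obs 10: x=5 → posterior Gamma(50, 49/4)
obs 11: x=6 → posterior Gamma(56, 53/4)
obs 12: x=4 → posterior Gamma(60, 57/4)

k = 8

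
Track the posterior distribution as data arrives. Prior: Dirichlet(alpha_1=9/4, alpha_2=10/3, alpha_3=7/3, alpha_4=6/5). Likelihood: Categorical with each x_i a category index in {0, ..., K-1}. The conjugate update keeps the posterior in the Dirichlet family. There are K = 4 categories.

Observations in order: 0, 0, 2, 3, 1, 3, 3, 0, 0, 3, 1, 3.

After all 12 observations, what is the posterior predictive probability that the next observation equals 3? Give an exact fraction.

372/1267

obs 1: x=0 → posterior Dirichlet(13/4, 10/3, 7/3, 6/5)
obs 2: x=0 → posterior Dirichlet(17/4, 10/3, 7/3, 6/5)
obs 3: x=2 → posterior Dirichlet(17/4, 10/3, 10/3, 6/5)
obs 4: x=3 → posterior Dirichlet(17/4, 10/3, 10/3, 11/5)
obs 5: x=1 → posterior Dirichlet(17/4, 13/3, 10/3, 11/5)
obs 6: x=3 → posterior Dirichlet(17/4, 13/3, 10/3, 16/5)
obs 7: x=3 → posterior Dirichlet(17/4, 13/3, 10/3, 21/5)
obs 8: x=0 → posterior Dirichlet(21/4, 13/3, 10/3, 21/5)
obs 9: x=0 → posterior Dirichlet(25/4, 13/3, 10/3, 21/5)
obs 10: x=3 → posterior Dirichlet(25/4, 13/3, 10/3, 26/5)
obs 11: x=1 → posterior Dirichlet(25/4, 16/3, 10/3, 26/5)
obs 12: x=3 → posterior Dirichlet(25/4, 16/3, 10/3, 31/5)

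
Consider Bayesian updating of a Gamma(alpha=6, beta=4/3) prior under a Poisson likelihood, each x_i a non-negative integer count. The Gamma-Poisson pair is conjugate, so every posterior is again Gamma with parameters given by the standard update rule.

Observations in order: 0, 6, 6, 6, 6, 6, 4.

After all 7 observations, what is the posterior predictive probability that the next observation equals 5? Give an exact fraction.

389808780947553036480383858997100787746603600680828094482421875/2365502347606355030964316752214882964490910929023085431622729728

obs 1: x=0 → posterior Gamma(6, 7/3)
obs 2: x=6 → posterior Gamma(12, 10/3)
obs 3: x=6 → posterior Gamma(18, 13/3)
obs 4: x=6 → posterior Gamma(24, 16/3)
obs 5: x=6 → posterior Gamma(30, 19/3)
obs 6: x=6 → posterior Gamma(36, 22/3)
obs 7: x=4 → posterior Gamma(40, 25/3)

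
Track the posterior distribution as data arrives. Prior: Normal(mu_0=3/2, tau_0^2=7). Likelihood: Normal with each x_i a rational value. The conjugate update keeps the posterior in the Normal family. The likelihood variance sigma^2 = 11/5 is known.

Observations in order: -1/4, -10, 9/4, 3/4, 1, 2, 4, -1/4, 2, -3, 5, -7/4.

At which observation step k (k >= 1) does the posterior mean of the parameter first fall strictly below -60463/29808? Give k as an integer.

k = 2

obs 1: x=-1/4 → posterior Normal(31/184, 77/46)
obs 2: x=-10 → posterior Normal(-1369/324, 77/81)
obs 3: x=9/4 → posterior Normal(-527/232, 77/116)
obs 4: x=3/4 → posterior Normal(-949/604, 77/151)
obs 5: x=1 → posterior Normal(-809/744, 77/186)
obs 6: x=2 → posterior Normal(-529/884, 77/221)
obs 7: x=4 → posterior Normal(31/1024, 77/256)
obs 8: x=-1/4 → posterior Normal(-1/291, 77/291)
obs 9: x=2 → posterior Normal(69/326, 77/326)
obs 10: x=-3 → posterior Normal(-36/361, 77/361)
obs 11: x=5 → posterior Normal(139/396, 7/36)
obs 12: x=-7/4 → posterior Normal(311/1724, 77/431)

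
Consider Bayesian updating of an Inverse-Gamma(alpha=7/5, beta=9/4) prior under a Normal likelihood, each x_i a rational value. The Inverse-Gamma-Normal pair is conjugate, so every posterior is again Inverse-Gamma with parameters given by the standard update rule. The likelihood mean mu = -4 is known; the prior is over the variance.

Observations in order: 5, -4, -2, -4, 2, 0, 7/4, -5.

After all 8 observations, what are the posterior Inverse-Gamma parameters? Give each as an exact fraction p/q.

alpha=27/5, beta=2809/32

obs 1: x=5 → posterior Inverse-Gamma(19/10, 171/4)
obs 2: x=-4 → posterior Inverse-Gamma(12/5, 171/4)
obs 3: x=-2 → posterior Inverse-Gamma(29/10, 179/4)
obs 4: x=-4 → posterior Inverse-Gamma(17/5, 179/4)
obs 5: x=2 → posterior Inverse-Gamma(39/10, 251/4)
obs 6: x=0 → posterior Inverse-Gamma(22/5, 283/4)
obs 7: x=7/4 → posterior Inverse-Gamma(49/10, 2793/32)
obs 8: x=-5 → posterior Inverse-Gamma(27/5, 2809/32)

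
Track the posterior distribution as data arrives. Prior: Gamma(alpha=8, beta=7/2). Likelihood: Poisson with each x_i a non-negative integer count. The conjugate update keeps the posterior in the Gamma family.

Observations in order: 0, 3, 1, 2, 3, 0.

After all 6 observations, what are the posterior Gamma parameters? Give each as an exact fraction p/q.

obs 1: x=0 → posterior Gamma(8, 9/2)
obs 2: x=3 → posterior Gamma(11, 11/2)
obs 3: x=1 → posterior Gamma(12, 13/2)
obs 4: x=2 → posterior Gamma(14, 15/2)
obs 5: x=3 → posterior Gamma(17, 17/2)
obs 6: x=0 → posterior Gamma(17, 19/2)

alpha=17, beta=19/2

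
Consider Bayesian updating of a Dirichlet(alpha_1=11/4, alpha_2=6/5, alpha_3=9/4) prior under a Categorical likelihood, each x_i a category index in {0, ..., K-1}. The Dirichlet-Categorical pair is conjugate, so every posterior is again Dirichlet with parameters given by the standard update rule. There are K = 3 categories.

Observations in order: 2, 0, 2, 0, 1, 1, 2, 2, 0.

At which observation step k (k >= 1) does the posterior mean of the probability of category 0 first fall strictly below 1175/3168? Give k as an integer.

obs 1: x=2 → posterior Dirichlet(11/4, 6/5, 13/4)
obs 2: x=0 → posterior Dirichlet(15/4, 6/5, 13/4)
obs 3: x=2 → posterior Dirichlet(15/4, 6/5, 17/4)
obs 4: x=0 → posterior Dirichlet(19/4, 6/5, 17/4)
obs 5: x=1 → posterior Dirichlet(19/4, 11/5, 17/4)
obs 6: x=1 → posterior Dirichlet(19/4, 16/5, 17/4)
obs 7: x=2 → posterior Dirichlet(19/4, 16/5, 21/4)
obs 8: x=2 → posterior Dirichlet(19/4, 16/5, 25/4)
obs 9: x=0 → posterior Dirichlet(23/4, 16/5, 25/4)

k = 7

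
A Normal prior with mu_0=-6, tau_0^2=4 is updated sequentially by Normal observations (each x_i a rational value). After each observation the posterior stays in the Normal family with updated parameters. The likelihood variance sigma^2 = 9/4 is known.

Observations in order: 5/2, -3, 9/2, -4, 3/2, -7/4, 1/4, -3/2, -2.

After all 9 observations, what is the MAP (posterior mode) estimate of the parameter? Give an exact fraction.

obs 1: x=5/2 → posterior Normal(-14/25, 36/25)
obs 2: x=-3 → posterior Normal(-62/41, 36/41)
obs 3: x=9/2 → posterior Normal(10/57, 12/19)
obs 4: x=-4 → posterior Normal(-54/73, 36/73)
obs 5: x=3/2 → posterior Normal(-30/89, 36/89)
obs 6: x=-7/4 → posterior Normal(-58/105, 12/35)
obs 7: x=1/4 → posterior Normal(-54/121, 36/121)
obs 8: x=-3/2 → posterior Normal(-78/137, 36/137)
obs 9: x=-2 → posterior Normal(-110/153, 4/17)

-110/153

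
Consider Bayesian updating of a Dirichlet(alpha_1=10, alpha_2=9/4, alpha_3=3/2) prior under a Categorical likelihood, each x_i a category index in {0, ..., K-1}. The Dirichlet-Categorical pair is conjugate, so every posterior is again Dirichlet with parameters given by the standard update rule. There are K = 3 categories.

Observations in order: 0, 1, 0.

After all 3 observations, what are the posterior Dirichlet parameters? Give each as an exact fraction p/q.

obs 1: x=0 → posterior Dirichlet(11, 9/4, 3/2)
obs 2: x=1 → posterior Dirichlet(11, 13/4, 3/2)
obs 3: x=0 → posterior Dirichlet(12, 13/4, 3/2)

alpha_1=12, alpha_2=13/4, alpha_3=3/2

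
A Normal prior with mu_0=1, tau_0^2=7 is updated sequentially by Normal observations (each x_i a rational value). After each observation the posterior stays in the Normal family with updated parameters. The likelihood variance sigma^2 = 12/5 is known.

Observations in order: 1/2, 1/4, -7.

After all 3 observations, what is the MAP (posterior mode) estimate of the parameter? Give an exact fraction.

obs 1: x=1/2 → posterior Normal(59/94, 84/47)
obs 2: x=1/4 → posterior Normal(153/328, 42/41)
obs 3: x=-7 → posterior Normal(-827/468, 28/39)

-827/468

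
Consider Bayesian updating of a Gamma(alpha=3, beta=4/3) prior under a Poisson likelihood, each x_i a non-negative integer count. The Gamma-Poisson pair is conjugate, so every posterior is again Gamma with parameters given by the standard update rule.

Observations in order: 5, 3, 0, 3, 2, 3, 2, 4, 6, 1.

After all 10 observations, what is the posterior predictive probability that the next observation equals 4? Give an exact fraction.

43133033442814151801876137045101580937736531582344232960/285273917723723876056171083405292782327767461712708093041

obs 1: x=5 → posterior Gamma(8, 7/3)
obs 2: x=3 → posterior Gamma(11, 10/3)
obs 3: x=0 → posterior Gamma(11, 13/3)
obs 4: x=3 → posterior Gamma(14, 16/3)
obs 5: x=2 → posterior Gamma(16, 19/3)
obs 6: x=3 → posterior Gamma(19, 22/3)
obs 7: x=2 → posterior Gamma(21, 25/3)
obs 8: x=4 → posterior Gamma(25, 28/3)
obs 9: x=6 → posterior Gamma(31, 31/3)
obs 10: x=1 → posterior Gamma(32, 34/3)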